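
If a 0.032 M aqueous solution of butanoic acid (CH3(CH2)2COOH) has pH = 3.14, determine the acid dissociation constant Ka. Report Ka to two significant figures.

[H+] = 10^(-3.14) = 7.24 × 10^-4 M
At equilibrium [HA] = 0.032 − 7.24 × 10^-4 = 3.13 × 10^-2 M
Ka = [H+][A-]/[HA] = (7.24 × 10^-4)² / 3.13 × 10^-2 = 1.7 × 10^-5

Ka = 1.7 × 10^-5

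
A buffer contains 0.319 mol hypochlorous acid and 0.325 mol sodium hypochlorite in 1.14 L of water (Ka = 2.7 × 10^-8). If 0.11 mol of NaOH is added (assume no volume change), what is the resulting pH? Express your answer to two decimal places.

pH = 7.89

After neutralization: n(HOCl) = 0.209 mol, n(OCl-) = 0.435 mol.
pKa = −log(2.7 × 10^-8) = 7.569
pH = pKa + log(n_OCl-/n_HOCl) = 7.569 + log(0.435/0.209) = 7.569 + (+0.318)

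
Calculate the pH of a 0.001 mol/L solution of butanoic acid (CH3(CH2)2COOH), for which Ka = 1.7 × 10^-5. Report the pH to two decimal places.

pH = 3.91

CH3(CH2)2COOH ⇌ CH3(CH2)2COO- + H+
From the ICE table, Ka = [H+]²/(0.001 − [H+]) = 1.7 × 10^-5.
Here C₀/Ka ≈ 58.8, so the small-[H+] approximation fails. Use the quadratic:
[H+] = (−Ka + √(Ka² + 4·Ka·C₀))/2 = 1.22 × 10^-4 M
pH = −log(1.22 × 10^-4) = 3.91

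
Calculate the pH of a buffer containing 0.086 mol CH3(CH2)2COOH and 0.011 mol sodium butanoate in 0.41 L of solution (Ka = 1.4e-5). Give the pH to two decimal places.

pKa = −log(1.4 × 10^-5) = 4.854
Using pH = pKa + log([base]/[acid]) with [base]/[acid] = 0.011/0.086:
pH = 4.854 + (-0.893) = 3.96

pH = 3.96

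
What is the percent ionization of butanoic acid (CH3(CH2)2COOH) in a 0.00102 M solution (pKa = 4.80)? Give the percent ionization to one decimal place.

CH3(CH2)2COOH ⇌ CH3(CH2)2COO- + H+; let x = [H+] at equilibrium.
Ka = 10^(−4.80) = 1.58 × 10^-5
Solve x² + 1.58e-05x − 1.61e-08 = 0 → x = 1.19 × 10^-4 M
Fraction ionized = 1.19 × 10^-4 / 0.00102 = 0.1167 → 11.7%

11.7%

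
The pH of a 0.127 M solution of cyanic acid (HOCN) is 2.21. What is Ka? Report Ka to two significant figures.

Ka = 3.1 × 10^-4

[H+] = 10^(-2.21) = 6.17 × 10^-3 M
At equilibrium [HA] = 0.127 − 6.17 × 10^-3 = 1.21 × 10^-1 M
Ka = [H+][A-]/[HA] = (6.17 × 10^-3)² / 1.21 × 10^-1 = 3.1 × 10^-4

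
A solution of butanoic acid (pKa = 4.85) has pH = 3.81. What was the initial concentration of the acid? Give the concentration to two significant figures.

C₀ = 1.9 × 10^-3 M

[H+] = 10^(-3.81) = 1.55 × 10^-4 M = x
Ka = 10^(−4.85) = 1.41 × 10^-5
Ka = x²/(C₀ − x) ⇒ C₀ = x + x²/Ka
C₀ = 1.55 × 10^-4 + (1.55 × 10^-4)²/(1.41 × 10^-5) = 1.86 × 10^-3 M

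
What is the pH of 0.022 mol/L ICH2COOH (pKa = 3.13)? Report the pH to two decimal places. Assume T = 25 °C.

ICH2COOH ⇌ ICH2COO- + H+
Ka = 10^(−3.13) = 7.41 × 10^-4
Let x = [H+] at equilibrium. Ka = x²/(0.022 − x).
x is not negligible relative to C₀; solve x² + 0.000741·x − 1.63e-05 = 0.
x = (−Ka + √(Ka² + 4·Ka·C₀))/2 = 3.68 × 10^-3 M
pH = −log(3.68 × 10^-3) = 2.43

pH = 2.43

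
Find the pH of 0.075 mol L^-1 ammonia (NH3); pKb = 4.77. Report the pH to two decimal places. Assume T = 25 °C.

NH3 + H2O ⇌ NH4+ + OH-
Kb = 10^(−4.77) = 1.70 × 10^-5
Kb = [OH-]²/(0.075 − [OH-]) = 1.70 × 10^-5
Assume [OH-] ≪ 0.075: [OH-] ≈ √(1.70 × 10^-5 × 0.075) = 1.13 × 10^-3 M
([OH-]/C₀ = 1.5% < 5%, so the approximation holds.)
pOH = −log(1.13 × 10^-3) = 2.95; pH = 14.00 − 2.95 = 11.05

pH = 11.05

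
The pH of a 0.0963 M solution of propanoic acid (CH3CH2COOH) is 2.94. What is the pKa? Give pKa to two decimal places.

pKa = 4.86

[H+] = 10^(-2.94) = 1.15 × 10^-3 M
At equilibrium [HA] = 0.0963 − 1.15 × 10^-3 = 9.51 × 10^-2 M
Ka = [H+][A-]/[HA] = (1.15 × 10^-3)² / 9.51 × 10^-2 = 1.39 × 10^-5
pKa = -log(1.39 × 10^-5) = 4.86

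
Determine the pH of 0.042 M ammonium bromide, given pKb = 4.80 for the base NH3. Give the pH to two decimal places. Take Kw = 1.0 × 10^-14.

NH4+ is the conjugate acid of the weak base NH3.
Kb = 10^(−4.80) = 1.58 × 10^-5
Ka = Kw/Kb = 1.0×10^-14 / 1.58 × 10^-5 = 6.33 × 10^-10
From the ICE table, Ka = [H+]²/(0.042 − [H+]) = 6.33 × 10^-10.
Since Ka ≪ C₀, [H+] ≈ √(Ka·C₀) = 5.16 × 10^-6 M.
Check: 0.012% ionized — well under 5%, approximation valid.
pH = −log[H+] = −log(5.16 × 10^-6) = 5.29

pH = 5.29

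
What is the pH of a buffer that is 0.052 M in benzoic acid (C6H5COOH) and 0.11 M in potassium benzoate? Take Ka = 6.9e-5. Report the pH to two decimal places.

pH = 4.49

pKa = −log(6.9 × 10^-5) = 4.161
pH = pKa + log([A⁻]/[HA]) = 4.161 + log(0.11/0.052)
pH = 4.161 + (+0.325) = 4.49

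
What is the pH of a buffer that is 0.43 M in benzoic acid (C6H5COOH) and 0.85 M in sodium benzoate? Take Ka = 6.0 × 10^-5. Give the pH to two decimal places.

pH = 4.52

pKa = −log(6.0 × 10^-5) = 4.222
pH = pKa + log([A⁻]/[HA]) = 4.222 + log(0.85/0.43)
pH = 4.222 + (+0.296) = 4.52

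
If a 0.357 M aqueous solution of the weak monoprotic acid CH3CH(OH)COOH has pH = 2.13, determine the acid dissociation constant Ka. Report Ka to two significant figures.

Ka = 1.6 × 10^-4

[H+] = 10^(-2.13) = 7.41 × 10^-3 M
At equilibrium [HA] = 0.357 − 7.41 × 10^-3 = 3.50 × 10^-1 M
Ka = [H+][A-]/[HA] = (7.41 × 10^-3)² / 3.50 × 10^-1 = 1.6 × 10^-4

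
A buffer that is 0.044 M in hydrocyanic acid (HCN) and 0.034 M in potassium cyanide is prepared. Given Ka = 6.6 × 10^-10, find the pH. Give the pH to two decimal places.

pKa = −log(6.6 × 10^-10) = 9.180
pH = pKa + log([A⁻]/[HA]) = 9.180 + log(0.034/0.044)
pH = 9.180 + (-0.112) = 9.07

pH = 9.07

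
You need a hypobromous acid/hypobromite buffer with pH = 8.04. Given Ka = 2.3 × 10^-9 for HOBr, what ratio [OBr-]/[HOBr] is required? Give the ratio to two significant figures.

pKa = -log(2.3 × 10^-9) = 8.638
pH = pKa + log(r) ⇒ log(r) = 8.04 − 8.638 = -0.598
r = [OBr-]/[HOBr] = 10^(-0.598) = 0.252

ratio = 0.25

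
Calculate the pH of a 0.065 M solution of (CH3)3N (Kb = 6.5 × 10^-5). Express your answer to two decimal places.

(CH3)3N + H2O ⇌ (CH3)3NH+ + OH-
Kb = [OH-]²/(0.065 − [OH-]) = 6.5 × 10^-5
Neglecting [OH-] in the denominator: [OH-] = √(6.5 × 10^-5 × 0.065) = 2.06 × 10^-3 M
Check: 3.2% ionized — well under 5%, approximation valid.
pOH = 2.69, so pH = 14.00 − pOH = 11.31

pH = 11.31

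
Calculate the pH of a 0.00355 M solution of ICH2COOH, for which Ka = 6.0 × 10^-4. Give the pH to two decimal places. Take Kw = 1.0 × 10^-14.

ICH2COOH ⇌ ICH2COO- + H+
From the ICE table, Ka = [H+]²/(0.00355 − [H+]) = 6.0 × 10^-4.
The 5% rule fails; solving [H+]² + Ka·[H+] − Ka·C₀ = 0 exactly:
[H+] = (−Ka + √(Ka² + 4·Ka·C₀))/2 = 1.19 × 10^-3 M
pH = −log[H+] = −log(1.19 × 10^-3) = 2.92

pH = 2.92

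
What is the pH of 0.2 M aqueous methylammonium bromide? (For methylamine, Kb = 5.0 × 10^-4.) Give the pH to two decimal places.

CH3NH3+ is the conjugate acid of the weak base CH3NH2.
Ka = Kw/Kb = 1.0×10^-14 / 5.0 × 10^-4 = 2.00 × 10^-11
Ka = [H+]²/(0.2 − [H+]) = 2.00 × 10^-11
Assume [H+] ≪ 0.2: [H+] ≈ √(2.00 × 10^-11 × 0.2) = 2.00 × 10^-6 M
pH = −log(2.00 × 10^-6) = 5.70

pH = 5.70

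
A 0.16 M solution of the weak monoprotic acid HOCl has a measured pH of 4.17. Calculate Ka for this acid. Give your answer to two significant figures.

Ka = 2.9 × 10^-8

[H+] = 10^(-4.17) = 6.76 × 10^-5 M
At equilibrium [HA] = 0.16 − 6.76 × 10^-5 = 1.60 × 10^-1 M
Ka = [H+][A-]/[HA] = (6.76 × 10^-5)² / 1.60 × 10^-1 = 2.9 × 10^-8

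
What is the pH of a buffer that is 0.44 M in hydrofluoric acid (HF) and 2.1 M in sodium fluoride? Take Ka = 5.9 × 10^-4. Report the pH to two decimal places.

pH = 3.91

pKa = −log(5.9 × 10^-4) = 3.229
pH = pKa + log([A⁻]/[HA]) = 3.229 + log(2.1/0.44)
pH = 3.229 + (+0.679) = 3.91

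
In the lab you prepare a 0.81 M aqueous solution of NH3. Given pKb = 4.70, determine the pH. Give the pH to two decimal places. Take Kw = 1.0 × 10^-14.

pH = 11.60

NH3 + H2O ⇌ NH4+ + OH-
Kb = 10^(−4.70) = 2.00 × 10^-5
Kb = x²/(0.81 − x) = 2.00 × 10^-5
Assume x ≪ 0.81: x ≈ √(2.00 × 10^-5 × 0.81) = 4.02 × 10^-3 M
Check: 0.5% ionized — well under 5%, approximation valid.
pOH = 2.40, so pH = 14.00 − pOH = 11.60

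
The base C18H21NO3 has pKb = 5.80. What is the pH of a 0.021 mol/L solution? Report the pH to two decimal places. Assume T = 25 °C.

C18H21NO3 + H2O ⇌ C18H22NO3+ + OH-
Kb = 10^(−5.80) = 1.58 × 10^-6
Let x = [OH-] at equilibrium. Kb = x²/(0.021 − x).
Since Kb ≪ C₀, x ≈ √(Kb·C₀) = 1.82 × 10^-4 M.
Check: 0.87% ionized — well under 5%, approximation valid.
pOH = −log(1.82 × 10^-4) = 3.74; pH = 14.00 − 3.74 = 10.26

pH = 10.26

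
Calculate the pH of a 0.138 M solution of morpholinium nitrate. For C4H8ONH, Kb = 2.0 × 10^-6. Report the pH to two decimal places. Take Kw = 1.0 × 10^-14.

pH = 4.58

C4H8ONH2+ is the conjugate acid of the weak base C4H8ONH.
Ka = Kw/Kb = 1.0×10^-14 / 2.0 × 10^-6 = 5.00 × 10^-9
From the ICE table, Ka = [H+]²/(0.138 − [H+]) = 5.00 × 10^-9.
Since Ka ≪ C₀, [H+] ≈ √(Ka·C₀) = 2.63 × 10^-5 M.
pH = −log[H+] = −log(2.63 × 10^-5) = 4.58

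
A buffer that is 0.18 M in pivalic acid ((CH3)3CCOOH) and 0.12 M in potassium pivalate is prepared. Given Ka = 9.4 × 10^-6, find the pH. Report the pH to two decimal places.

pH = 4.85

pKa = −log(9.4 × 10^-6) = 5.027
Henderson–Hasselbalch: pH = pKa + log([(CH3)3CCOO-]/[(CH3)3CCOOH]) = 5.027 + log(0.12/0.18)
pH = 5.027 + (-0.176) = 4.85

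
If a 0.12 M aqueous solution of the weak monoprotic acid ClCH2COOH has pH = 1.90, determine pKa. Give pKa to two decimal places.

[H+] = 10^(-1.90) = 1.26 × 10^-2 M
At equilibrium [HA] = 0.12 − 1.26 × 10^-2 = 1.07 × 10^-1 M
Ka = [H+][A-]/[HA] = (1.26 × 10^-2)² / 1.07 × 10^-1 = 1.48 × 10^-3
pKa = -log(1.48 × 10^-3) = 2.83

pKa = 2.83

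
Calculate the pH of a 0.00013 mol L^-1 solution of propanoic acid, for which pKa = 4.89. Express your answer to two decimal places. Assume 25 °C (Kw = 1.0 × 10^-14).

CH3CH2COOH ⇌ CH3CH2COO- + H+
Ka = 10^(−4.89) = 1.29 × 10^-5
From the ICE table, Ka = [H+]²/(0.00013 − [H+]) = 1.29 × 10^-5.
Here C₀/Ka ≈ 10.1, so the small-[H+] approximation fails. Use the quadratic:
[H+] = [−1.29e-05 + √(1.29e-05² + 6.71e-09)]/2 = 3.50 × 10^-5 M
pH = −log[H+] = −log(3.50 × 10^-5) = 4.46

pH = 4.46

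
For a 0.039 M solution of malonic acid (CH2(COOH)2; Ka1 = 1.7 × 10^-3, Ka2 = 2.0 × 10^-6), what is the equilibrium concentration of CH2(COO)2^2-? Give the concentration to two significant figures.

First ionization gives [H+] ≈ [CH2(COOH)COO-] = 7.34 × 10^-3 M.
Second step: Ka2 = [H+][CH2(COO)2^2-]/[CH2(COOH)COO-] ≈ [CH2(COO)2^2-] (since [H+] ≈ [CH2(COOH)COO-]).
So [CH2(COO)2^2-] ≈ Ka2.

2.0 × 10^-6 M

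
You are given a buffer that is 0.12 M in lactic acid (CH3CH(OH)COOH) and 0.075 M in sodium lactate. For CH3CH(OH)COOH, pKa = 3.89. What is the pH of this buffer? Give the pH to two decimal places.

pH = 3.69

Using pH = pKa + log([base]/[acid]) with [base]/[acid] = 0.075/0.12:
pH = 3.89 + (-0.204) = 3.69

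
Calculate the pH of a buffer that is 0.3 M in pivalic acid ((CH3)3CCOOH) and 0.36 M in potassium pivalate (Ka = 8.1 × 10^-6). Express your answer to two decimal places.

pKa = −log(8.1 × 10^-6) = 5.092
Henderson–Hasselbalch: pH = pKa + log([(CH3)3CCOO-]/[(CH3)3CCOOH]) = 5.092 + log(0.36/0.3)
pH = 5.092 + (+0.079) = 5.17

pH = 5.17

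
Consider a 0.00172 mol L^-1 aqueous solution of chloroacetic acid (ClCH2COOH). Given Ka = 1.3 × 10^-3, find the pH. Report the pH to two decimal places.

ClCH2COOH ⇌ ClCH2COO- + H+
Ka = [H+]²/(0.00172 − [H+]) = 1.3 × 10^-3
The 5% rule fails; solving [H+]² + Ka·[H+] − Ka·C₀ = 0 exactly:
[H+] = (−Ka + √(Ka² + 4·Ka·C₀))/2 = 9.80 × 10^-4 M
pH = −log[H+] = −log(9.80 × 10^-4) = 3.01

pH = 3.01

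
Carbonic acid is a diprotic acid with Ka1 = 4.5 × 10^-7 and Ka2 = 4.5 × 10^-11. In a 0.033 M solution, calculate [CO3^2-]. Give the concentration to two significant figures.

First ionization gives [H+] ≈ [HCO3-] = 1.22 × 10^-4 M.
Second step: Ka2 = [H+][CO3^2-]/[HCO3-] ≈ [CO3^2-] (since [H+] ≈ [HCO3-]).
So [CO3^2-] ≈ Ka2.

4.5 × 10^-11 M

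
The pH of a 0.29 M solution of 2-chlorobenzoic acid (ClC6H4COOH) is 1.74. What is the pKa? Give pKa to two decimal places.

[H+] = 10^(-1.74) = 1.82 × 10^-2 M
At equilibrium [HA] = 0.29 − 1.82 × 10^-2 = 2.72 × 10^-1 M
Ka = [H+][A-]/[HA] = (1.82 × 10^-2)² / 2.72 × 10^-1 = 1.22 × 10^-3
pKa = -log(1.22 × 10^-3) = 2.91

pKa = 2.91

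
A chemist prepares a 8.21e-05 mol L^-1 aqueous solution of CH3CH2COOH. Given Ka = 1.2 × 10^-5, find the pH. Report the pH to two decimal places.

CH3CH2COOH ⇌ CH3CH2COO- + H+
Ka = x²/(8.21e-05 − x) = 1.2 × 10^-5
Here C₀/Ka ≈ 6.84, so the small-x approximation fails. Use the quadratic:
x = (−Ka + √(Ka² + 4·Ka·C₀))/2 = 2.60 × 10^-5 M
pH = −log(2.60 × 10^-5) = 4.59

pH = 4.59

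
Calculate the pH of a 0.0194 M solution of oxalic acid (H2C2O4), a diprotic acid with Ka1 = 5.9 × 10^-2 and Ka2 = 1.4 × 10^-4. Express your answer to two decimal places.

Ka1 ≫ Ka2, so treat the first dissociation as the only significant source of H+.
Ka1 = x²/(0.0194 − x) = 5.9 × 10^-2
Solving the quadratic: x = (−Ka1 + √(Ka1² + 4·Ka1·C₀))/2 = 1.54 × 10^-2 M
pH = −log(1.54 × 10^-2) = 1.81

pH = 1.81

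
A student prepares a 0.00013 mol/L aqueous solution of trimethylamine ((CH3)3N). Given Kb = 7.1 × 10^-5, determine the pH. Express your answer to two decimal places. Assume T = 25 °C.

pH = 9.83

(CH3)3N + H2O ⇌ (CH3)3NH+ + OH-
From the ICE table, Kb = [OH-]²/(0.00013 − [OH-]) = 7.1 × 10^-5.
Here C₀/Kb ≈ 1.83, so the small-[OH-] approximation fails. Use the quadratic:
[OH-] = [−7.1e-05 + √(7.1e-05² + 3.69e-08)]/2 = 6.69 × 10^-5 M
pOH = −log(6.69 × 10^-5) = 4.17; pH = 14.00 − 4.17 = 9.83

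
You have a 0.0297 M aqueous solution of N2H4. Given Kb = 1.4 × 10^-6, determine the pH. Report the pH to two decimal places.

pH = 10.31

N2H4 + H2O ⇌ N2H5+ + OH-
Kb = x²/(0.0297 − x) = 1.4 × 10^-6
Assume x ≪ 0.0297: x ≈ √(1.4 × 10^-6 × 0.0297) = 2.04 × 10^-4 M
(x/C₀ = 0.69% < 5%, so the approximation holds.)
pOH = −log(2.04 × 10^-4) = 3.69; pH = 14.00 − 3.69 = 10.31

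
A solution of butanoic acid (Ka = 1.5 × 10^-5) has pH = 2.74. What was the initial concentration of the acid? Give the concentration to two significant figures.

C₀ = 2.2 × 10^-1 M

[H+] = 10^(-2.74) = 1.82 × 10^-3 M = x
Ka = x²/(C₀ − x) ⇒ C₀ = x + x²/Ka
C₀ = 1.82 × 10^-3 + (1.82 × 10^-3)²/(1.5 × 10^-5) = 2.23 × 10^-1 M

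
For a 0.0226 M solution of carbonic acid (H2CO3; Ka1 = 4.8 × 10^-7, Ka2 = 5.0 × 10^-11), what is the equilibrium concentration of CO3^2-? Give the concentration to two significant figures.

First ionization gives [H+] ≈ [HCO3-] = 1.04 × 10^-4 M.
Second step: Ka2 = [H+][CO3^2-]/[HCO3-] ≈ [CO3^2-] (since [H+] ≈ [HCO3-]).
So [CO3^2-] ≈ Ka2.

5.0 × 10^-11 M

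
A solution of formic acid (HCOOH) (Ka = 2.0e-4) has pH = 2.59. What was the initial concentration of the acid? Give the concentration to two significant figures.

C₀ = 3.6 × 10^-2 M

[H+] = 10^(-2.59) = 2.57 × 10^-3 M = x
Ka = x²/(C₀ − x) ⇒ C₀ = x + x²/Ka
C₀ = 2.57 × 10^-3 + (2.57 × 10^-3)²/(2.0 × 10^-4) = 3.56 × 10^-2 M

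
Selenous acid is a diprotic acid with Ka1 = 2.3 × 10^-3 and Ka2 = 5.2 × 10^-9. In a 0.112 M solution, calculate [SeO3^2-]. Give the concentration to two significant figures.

5.2 × 10^-9 M

First ionization gives [H+] ≈ [HSeO3-] = 1.49 × 10^-2 M.
Second step: Ka2 = [H+][SeO3^2-]/[HSeO3-] ≈ [SeO3^2-] (since [H+] ≈ [HSeO3-]).
So [SeO3^2-] ≈ Ka2.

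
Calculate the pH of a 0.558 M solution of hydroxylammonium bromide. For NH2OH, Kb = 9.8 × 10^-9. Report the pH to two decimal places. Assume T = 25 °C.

NH3OH+ is the conjugate acid of the weak base NH2OH.
Ka = Kw/Kb = 1.0×10^-14 / 9.8 × 10^-9 = 1.02 × 10^-6
From the ICE table, Ka = [H+]²/(0.558 − [H+]) = 1.02 × 10^-6.
Since Ka ≪ C₀, [H+] ≈ √(Ka·C₀) = 7.54 × 10^-4 M.
([H+]/C₀ = 0.14% < 5%, so the approximation holds.)
pH = −log(7.54 × 10^-4) = 3.12

pH = 3.12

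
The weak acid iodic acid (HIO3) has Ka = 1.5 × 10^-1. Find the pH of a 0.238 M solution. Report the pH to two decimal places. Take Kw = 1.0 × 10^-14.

HIO3 ⇌ IO3- + H+
From the ICE table, Ka = x²/(0.238 − x) = 1.5 × 10^-1.
Here C₀/Ka ≈ 1.59, so the small-x approximation fails. Use the quadratic:
x = [−0.15 + √(0.15² + 0.143)]/2 = 1.28 × 10^-1 M
pH = −log(1.28 × 10^-1) = 0.89

pH = 0.89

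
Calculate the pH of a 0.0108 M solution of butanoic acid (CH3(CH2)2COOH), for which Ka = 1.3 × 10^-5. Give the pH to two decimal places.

CH3(CH2)2COOH ⇌ CH3(CH2)2COO- + H+
Ka = [H+]²/(0.0108 − [H+]) = 1.3 × 10^-5
Neglecting [H+] in the denominator: [H+] = √(1.3 × 10^-5 × 0.0108) = 3.75 × 10^-4 M
([H+]/C₀ = 3.5% < 5%, so the approximation holds.)
pH = −log[H+] = −log(3.75 × 10^-4) = 3.43

pH = 3.43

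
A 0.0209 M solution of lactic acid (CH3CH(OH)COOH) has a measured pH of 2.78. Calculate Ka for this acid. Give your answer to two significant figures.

Ka = 1.4 × 10^-4

[H+] = 10^(-2.78) = 1.66 × 10^-3 M
At equilibrium [HA] = 0.0209 − 1.66 × 10^-3 = 1.92 × 10^-2 M
Ka = [H+][A-]/[HA] = (1.66 × 10^-3)² / 1.92 × 10^-2 = 1.4 × 10^-4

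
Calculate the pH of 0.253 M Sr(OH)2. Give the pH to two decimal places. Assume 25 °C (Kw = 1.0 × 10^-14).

pH = 13.70

Sr(OH)2 is a strong base (each formula unit releases 2 OH-); [OH-] = 0.506 M.
pOH = -log(0.506) = 0.30
pH = 14.00 - 0.30 = 13.70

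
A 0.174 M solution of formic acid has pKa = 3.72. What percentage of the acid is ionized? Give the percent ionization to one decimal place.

HCOOH ⇌ HCOO- + H+; let x = [H+] at equilibrium.
Ka = 10^(−3.72) = 1.91 × 10^-4
x ≈ √(Ka·C₀) = √(1.91 × 10^-4 × 0.174) = 5.76 × 10^-3 M
Fraction ionized = 5.76 × 10^-3 / 0.174 = 0.0331 → 3.3%

3.3%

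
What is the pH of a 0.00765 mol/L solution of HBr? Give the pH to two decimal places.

HBr is a strong acid and dissociates completely, so [H+] = 0.00765 M.
pH = -log(0.00765) = 2.12

pH = 2.12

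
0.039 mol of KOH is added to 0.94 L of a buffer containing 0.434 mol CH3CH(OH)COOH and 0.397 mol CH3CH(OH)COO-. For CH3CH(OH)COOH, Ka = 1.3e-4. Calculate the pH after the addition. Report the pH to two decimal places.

After neutralization: n(CH3CH(OH)COOH) = 0.395 mol, n(CH3CH(OH)COO-) = 0.436 mol.
pKa = −log(1.3 × 10^-4) = 3.886
Henderson–Hasselbalch with mole ratio 0.436/0.395: pH = 3.886 + (+0.043)

pH = 3.93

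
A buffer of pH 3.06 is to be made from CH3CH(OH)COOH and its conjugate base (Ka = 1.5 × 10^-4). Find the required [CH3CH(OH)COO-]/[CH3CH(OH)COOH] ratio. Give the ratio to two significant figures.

pKa = -log(1.5 × 10^-4) = 3.824
pH = pKa + log(r) ⇒ log(r) = 3.06 − 3.824 = -0.764
r = [CH3CH(OH)COO-]/[CH3CH(OH)COOH] = 10^(-0.764) = 0.172

ratio = 0.17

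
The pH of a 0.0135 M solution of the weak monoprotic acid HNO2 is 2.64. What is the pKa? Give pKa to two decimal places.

pKa = 3.33

[H+] = 10^(-2.64) = 2.29 × 10^-3 M
At equilibrium [HA] = 0.0135 − 2.29 × 10^-3 = 1.12 × 10^-2 M
Ka = [H+][A-]/[HA] = (2.29 × 10^-3)² / 1.12 × 10^-2 = 4.68 × 10^-4
pKa = -log(4.68 × 10^-4) = 3.33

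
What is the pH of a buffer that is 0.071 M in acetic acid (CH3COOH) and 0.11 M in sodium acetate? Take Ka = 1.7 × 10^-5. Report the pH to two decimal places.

pKa = −log(1.7 × 10^-5) = 4.770
Henderson–Hasselbalch: pH = pKa + log([CH3COO-]/[CH3COOH]) = 4.770 + log(0.11/0.071)
pH = 4.770 + (+0.190) = 4.96

pH = 4.96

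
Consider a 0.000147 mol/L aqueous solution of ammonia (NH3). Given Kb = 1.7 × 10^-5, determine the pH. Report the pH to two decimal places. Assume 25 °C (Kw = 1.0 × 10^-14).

pH = 9.63

NH3 + H2O ⇌ NH4+ + OH-
From the ICE table, Kb = [OH-]²/(0.000147 − [OH-]) = 1.7 × 10^-5.
Here C₀/Kb ≈ 8.65, so the small-[OH-] approximation fails. Use the quadratic:
[OH-] = [−1.7e-05 + √(1.7e-05² + 1e-08)]/2 = 4.22 × 10^-5 M
pOH = 4.37, so pH = 14.00 − pOH = 9.63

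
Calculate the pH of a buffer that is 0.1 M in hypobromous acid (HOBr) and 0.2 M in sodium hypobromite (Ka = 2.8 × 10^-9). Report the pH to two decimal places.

pKa = −log(2.8 × 10^-9) = 8.553
Henderson–Hasselbalch: pH = pKa + log([OBr-]/[HOBr]) = 8.553 + log(0.2/0.1)
pH = 8.553 + (+0.301) = 8.85

pH = 8.85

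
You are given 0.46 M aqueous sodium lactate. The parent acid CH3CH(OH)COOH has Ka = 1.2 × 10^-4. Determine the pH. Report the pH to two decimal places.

pH = 8.79

CH3CH(OH)COO- is the conjugate base of the weak acid CH3CH(OH)COOH.
Kb = Kw/Ka = 1.0×10^-14 / 1.2 × 10^-4 = 8.33 × 10^-11
Let x = [OH-] at equilibrium. Kb = x²/(0.46 − x).
Since Kb ≪ C₀, x ≈ √(Kb·C₀) = 6.19 × 10^-6 M.
pOH = −log(6.19 × 10^-6) = 5.21; pH = 14.00 − 5.21 = 8.79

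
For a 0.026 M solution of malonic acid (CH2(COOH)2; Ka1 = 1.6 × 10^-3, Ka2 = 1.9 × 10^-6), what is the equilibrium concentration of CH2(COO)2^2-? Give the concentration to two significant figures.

First ionization gives [H+] ≈ [CH2(COOH)COO-] = 5.70 × 10^-3 M.
Second step: Ka2 = [H+][CH2(COO)2^2-]/[CH2(COOH)COO-] ≈ [CH2(COO)2^2-] (since [H+] ≈ [CH2(COOH)COO-]).
So [CH2(COO)2^2-] ≈ Ka2.

1.9 × 10^-6 M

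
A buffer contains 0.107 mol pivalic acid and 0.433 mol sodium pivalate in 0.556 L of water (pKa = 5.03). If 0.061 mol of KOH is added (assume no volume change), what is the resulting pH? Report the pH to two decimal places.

pH = 6.06

After neutralization: n((CH3)3CCOOH) = 0.046 mol, n((CH3)3CCOO-) = 0.494 mol.
pH = pKa + log([A⁻]/[HA]) = 5.03 + log(0.494/0.046) = 5.03 +1.031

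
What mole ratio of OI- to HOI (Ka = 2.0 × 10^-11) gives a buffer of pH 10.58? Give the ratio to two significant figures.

pKa = -log(2.0 × 10^-11) = 10.699
pH = pKa + log(r) ⇒ log(r) = 10.58 − 10.699 = -0.119
r = [OI-]/[HOI] = 10^(-0.119) = 0.76

ratio = 0.76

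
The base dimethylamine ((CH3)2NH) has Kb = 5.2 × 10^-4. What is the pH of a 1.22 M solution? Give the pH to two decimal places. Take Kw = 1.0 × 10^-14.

(CH3)2NH + H2O ⇌ (CH3)2NH2+ + OH-
From the ICE table, Kb = [OH-]²/(1.22 − [OH-]) = 5.2 × 10^-4.
Since Kb ≪ C₀, [OH-] ≈ √(Kb·C₀) = 2.52 × 10^-2 M.
Check: 2.1% ionized — well under 5%, approximation valid.
pOH = −log(2.52 × 10^-2) = 1.60; pH = 14.00 − 1.60 = 12.40

pH = 12.40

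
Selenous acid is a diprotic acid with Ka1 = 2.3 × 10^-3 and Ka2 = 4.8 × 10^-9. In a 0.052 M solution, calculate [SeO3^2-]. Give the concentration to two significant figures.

4.8 × 10^-9 M

First ionization gives [H+] ≈ [HSeO3-] = 9.85 × 10^-3 M.
Second step: Ka2 = [H+][SeO3^2-]/[HSeO3-] ≈ [SeO3^2-] (since [H+] ≈ [HSeO3-]).
So [SeO3^2-] ≈ Ka2.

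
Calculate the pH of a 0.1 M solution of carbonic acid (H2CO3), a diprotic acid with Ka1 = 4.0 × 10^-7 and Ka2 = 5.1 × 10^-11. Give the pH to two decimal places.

pH = 3.70

Since Ka1 ≫ Ka2, the first ionization dominates [H+].
Ka1 = x²/(0.1 − x) = 4.0 × 10^-7
x ≈ √(4.0 × 10^-7 × 0.1) = 2.00 × 10^-4 M
pH = −log(2.00 × 10^-4) = 3.70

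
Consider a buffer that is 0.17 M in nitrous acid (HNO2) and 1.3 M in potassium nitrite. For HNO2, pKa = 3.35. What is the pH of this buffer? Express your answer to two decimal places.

Using pH = pKa + log([base]/[acid]) with [base]/[acid] = 1.3/0.17:
pH = 3.35 + (+0.883) = 4.23

pH = 4.23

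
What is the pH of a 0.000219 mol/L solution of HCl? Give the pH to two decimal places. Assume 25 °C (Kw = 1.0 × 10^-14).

HCl is a strong acid and dissociates completely, so [H+] = 0.000219 M.
pH = -log(0.000219) = 3.66

pH = 3.66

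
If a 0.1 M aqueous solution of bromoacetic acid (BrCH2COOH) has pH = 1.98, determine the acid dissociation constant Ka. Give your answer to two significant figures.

Ka = 1.2 × 10^-3

[H+] = 10^(-1.98) = 1.05 × 10^-2 M
At equilibrium [HA] = 0.1 − 1.05 × 10^-2 = 8.95 × 10^-2 M
Ka = [H+][A-]/[HA] = (1.05 × 10^-2)² / 8.95 × 10^-2 = 1.2 × 10^-3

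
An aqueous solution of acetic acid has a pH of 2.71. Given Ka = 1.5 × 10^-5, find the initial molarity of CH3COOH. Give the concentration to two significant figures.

C₀ = 2.6 × 10^-1 M

[H+] = 10^(-2.71) = 1.95 × 10^-3 M = x
Ka = x²/(C₀ − x) ⇒ C₀ = x + x²/Ka
C₀ = 1.95 × 10^-3 + (1.95 × 10^-3)²/(1.5 × 10^-5) = 2.55 × 10^-1 M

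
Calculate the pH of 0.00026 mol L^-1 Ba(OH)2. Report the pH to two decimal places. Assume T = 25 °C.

Ba(OH)2 is a strong base (each formula unit releases 2 OH-); [OH-] = 0.00052 M.
pOH = -log(0.00052) = 3.28
pH = 14.00 - 3.28 = 10.72

pH = 10.72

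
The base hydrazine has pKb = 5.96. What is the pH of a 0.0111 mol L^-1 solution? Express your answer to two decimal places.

N2H4 + H2O ⇌ N2H5+ + OH-
Kb = 10^(−5.96) = 1.10 × 10^-6
From the ICE table, Kb = [OH-]²/(0.0111 − [OH-]) = 1.10 × 10^-6.
Neglecting [OH-] in the denominator: [OH-] = √(1.10 × 10^-6 × 0.0111) = 1.10 × 10^-4 M
([OH-]/C₀ = 1% < 5%, so the approximation holds.)
pOH = −log(1.10 × 10^-4) = 3.96; pH = 14.00 − 3.96 = 10.04

pH = 10.04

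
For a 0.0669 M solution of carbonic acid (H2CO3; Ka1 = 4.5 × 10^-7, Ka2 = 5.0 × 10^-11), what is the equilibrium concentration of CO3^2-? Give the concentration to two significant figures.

5.0 × 10^-11 M

First ionization gives [H+] ≈ [HCO3-] = 1.74 × 10^-4 M.
Second step: Ka2 = [H+][CO3^2-]/[HCO3-] ≈ [CO3^2-] (since [H+] ≈ [HCO3-]).
So [CO3^2-] ≈ Ka2.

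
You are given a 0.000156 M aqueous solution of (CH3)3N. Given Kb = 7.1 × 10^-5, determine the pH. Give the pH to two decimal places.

pH = 9.88

(CH3)3N + H2O ⇌ (CH3)3NH+ + OH-
From the ICE table, Kb = [OH-]²/(0.000156 − [OH-]) = 7.1 × 10^-5.
The 5% rule fails; solving [OH-]² + Kb·[OH-] − Kb·C₀ = 0 exactly:
[OH-] = (−Kb + √(Kb² + 4·Kb·C₀))/2 = 7.56 × 10^-5 M
pOH = 4.12, so pH = 14.00 − pOH = 9.88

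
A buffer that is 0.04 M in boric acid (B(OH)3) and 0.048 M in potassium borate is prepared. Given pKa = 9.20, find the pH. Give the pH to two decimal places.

Using pH = pKa + log([base]/[acid]) with [base]/[acid] = 0.048/0.04:
pH = 9.20 + (+0.079) = 9.28

pH = 9.28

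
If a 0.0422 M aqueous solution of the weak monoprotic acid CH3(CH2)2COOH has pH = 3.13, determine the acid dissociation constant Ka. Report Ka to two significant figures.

[H+] = 10^(-3.13) = 7.41 × 10^-4 M
At equilibrium [HA] = 0.0422 − 7.41 × 10^-4 = 4.15 × 10^-2 M
Ka = [H+][A-]/[HA] = (7.41 × 10^-4)² / 4.15 × 10^-2 = 1.3 × 10^-5

Ka = 1.3 × 10^-5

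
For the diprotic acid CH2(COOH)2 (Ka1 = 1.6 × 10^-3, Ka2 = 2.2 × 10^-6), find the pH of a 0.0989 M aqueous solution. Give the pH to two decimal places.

Ka1 ≫ Ka2, so treat the first dissociation as the only significant source of H+.
Ka1 = x²/(0.0989 − x) = 1.6 × 10^-3
Solving the quadratic: x = (−Ka1 + √(Ka1² + 4·Ka1·C₀))/2 = 1.18 × 10^-2 M
pH = −log(1.18 × 10^-2) = 1.93

pH = 1.93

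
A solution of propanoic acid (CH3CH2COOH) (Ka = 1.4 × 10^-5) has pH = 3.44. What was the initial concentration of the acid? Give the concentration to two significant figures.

C₀ = 9.8 × 10^-3 M

[H+] = 10^(-3.44) = 3.63 × 10^-4 M = x
Ka = x²/(C₀ − x) ⇒ C₀ = x + x²/Ka
C₀ = 3.63 × 10^-4 + (3.63 × 10^-4)²/(1.4 × 10^-5) = 9.78 × 10^-3 M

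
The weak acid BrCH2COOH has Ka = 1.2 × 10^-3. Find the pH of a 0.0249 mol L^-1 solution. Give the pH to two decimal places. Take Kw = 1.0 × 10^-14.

pH = 2.31

BrCH2COOH ⇌ BrCH2COO- + H+
Ka = x²/(0.0249 − x) = 1.2 × 10^-3
The 5% rule fails; solving x² + Ka·x − Ka·C₀ = 0 exactly:
x = [−0.0012 + √(0.0012² + 0.00012)]/2 = 4.90 × 10^-3 M
pH = −log(4.90 × 10^-3) = 2.31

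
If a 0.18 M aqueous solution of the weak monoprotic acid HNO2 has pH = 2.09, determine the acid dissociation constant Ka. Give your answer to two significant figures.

[H+] = 10^(-2.09) = 8.13 × 10^-3 M
At equilibrium [HA] = 0.18 − 8.13 × 10^-3 = 1.72 × 10^-1 M
Ka = [H+][A-]/[HA] = (8.13 × 10^-3)² / 1.72 × 10^-1 = 3.8 × 10^-4

Ka = 3.8 × 10^-4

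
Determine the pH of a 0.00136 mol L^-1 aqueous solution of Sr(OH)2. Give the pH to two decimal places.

Sr(OH)2 is a strong base (each formula unit releases 2 OH-); [OH-] = 0.00272 M.
pOH = -log(0.00272) = 2.57
pH = 14.00 - 2.57 = 11.43

pH = 11.43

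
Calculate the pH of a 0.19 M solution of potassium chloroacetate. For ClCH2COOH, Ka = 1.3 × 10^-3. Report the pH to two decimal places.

pH = 8.08

ClCH2COO- is the conjugate base of the weak acid ClCH2COOH.
Kb = Kw/Ka = 1.0×10^-14 / 1.3 × 10^-3 = 7.69 × 10^-12
Kb = [OH-]²/(0.19 − [OH-]) = 7.69 × 10^-12
Neglecting [OH-] in the denominator: [OH-] = √(7.69 × 10^-12 × 0.19) = 1.21 × 10^-6 M
([OH-]/C₀ = 0.00064% < 5%, so the approximation holds.)
pOH = 5.92, so pH = 14.00 − pOH = 8.08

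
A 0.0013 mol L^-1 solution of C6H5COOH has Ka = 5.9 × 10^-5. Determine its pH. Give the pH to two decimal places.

pH = 3.60

C6H5COOH ⇌ C6H5COO- + H+
Ka = x²/(0.0013 − x) = 5.9 × 10^-5
The 5% rule fails; solving x² + Ka·x − Ka·C₀ = 0 exactly:
x = (−Ka + √(Ka² + 4·Ka·C₀))/2 = 2.49 × 10^-4 M
pH = −log(2.49 × 10^-4) = 3.60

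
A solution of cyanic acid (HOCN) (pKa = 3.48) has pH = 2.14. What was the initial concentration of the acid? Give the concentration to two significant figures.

C₀ = 1.7 × 10^-1 M

[H+] = 10^(-2.14) = 7.24 × 10^-3 M = x
Ka = 10^(−3.48) = 3.31 × 10^-4
Ka = x²/(C₀ − x) ⇒ C₀ = x + x²/Ka
C₀ = 7.24 × 10^-3 + (7.24 × 10^-3)²/(3.31 × 10^-4) = 1.66 × 10^-1 M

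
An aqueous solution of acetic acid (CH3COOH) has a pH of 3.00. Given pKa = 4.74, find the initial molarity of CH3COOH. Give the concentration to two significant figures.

[H+] = 10^(-3.00) = 1.00 × 10^-3 M = x
Ka = 10^(−4.74) = 1.82 × 10^-5
Ka = x²/(C₀ − x) ⇒ C₀ = x + x²/Ka
C₀ = 1.00 × 10^-3 + (1.00 × 10^-3)²/(1.82 × 10^-5) = 5.59 × 10^-2 M

C₀ = 5.6 × 10^-2 M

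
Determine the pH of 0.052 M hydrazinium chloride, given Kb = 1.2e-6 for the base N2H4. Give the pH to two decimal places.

N2H5+ is the conjugate acid of the weak base N2H4.
Ka = Kw/Kb = 1.0×10^-14 / 1.2 × 10^-6 = 8.33 × 10^-9
Ka = [H+]²/(0.052 − [H+]) = 8.33 × 10^-9
Since Ka ≪ C₀, [H+] ≈ √(Ka·C₀) = 2.08 × 10^-5 M.
Check: 0.04% ionized — well under 5%, approximation valid.
pH = −log[H+] = −log(2.08 × 10^-5) = 4.68

pH = 4.68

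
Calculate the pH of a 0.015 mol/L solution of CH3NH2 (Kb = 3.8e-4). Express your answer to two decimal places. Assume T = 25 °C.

pH = 11.34

CH3NH2 + H2O ⇌ CH3NH3+ + OH-
From the ICE table, Kb = [OH-]²/(0.015 − [OH-]) = 3.8 × 10^-4.
Here C₀/Kb ≈ 39.5, so the small-[OH-] approximation fails. Use the quadratic:
[OH-] = (−Kb + √(Kb² + 4·Kb·C₀))/2 = 2.21 × 10^-3 M
pOH = −log(2.21 × 10^-3) = 2.66; pH = 14.00 − 2.66 = 11.34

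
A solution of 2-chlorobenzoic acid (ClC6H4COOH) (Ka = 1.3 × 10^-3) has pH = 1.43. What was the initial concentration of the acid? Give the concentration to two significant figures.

[H+] = 10^(-1.43) = 3.72 × 10^-2 M = x
Ka = x²/(C₀ − x) ⇒ C₀ = x + x²/Ka
C₀ = 3.72 × 10^-2 + (3.72 × 10^-2)²/(1.3 × 10^-3) = 1.10 M

C₀ = 1.1 M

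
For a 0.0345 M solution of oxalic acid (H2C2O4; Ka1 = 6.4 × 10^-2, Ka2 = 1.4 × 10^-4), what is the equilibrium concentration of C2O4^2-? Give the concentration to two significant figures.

1.4 × 10^-4 M

First ionization gives [H+] ≈ [HC2O4-] = 2.49 × 10^-2 M.
Second step: Ka2 = [H+][C2O4^2-]/[HC2O4-] ≈ [C2O4^2-] (since [H+] ≈ [HC2O4-]).
So [C2O4^2-] ≈ Ka2.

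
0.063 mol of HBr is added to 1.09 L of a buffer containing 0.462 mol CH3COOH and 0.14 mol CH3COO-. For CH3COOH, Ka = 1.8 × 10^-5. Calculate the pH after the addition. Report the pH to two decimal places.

After neutralization: n(CH3COOH) = 0.525 mol, n(CH3COO-) = 0.077 mol.
pKa = −log(1.8 × 10^-5) = 4.745
pH = pKa + log([A⁻]/[HA]) = 4.745 + log(0.077/0.525) = 4.745 -0.834

pH = 3.91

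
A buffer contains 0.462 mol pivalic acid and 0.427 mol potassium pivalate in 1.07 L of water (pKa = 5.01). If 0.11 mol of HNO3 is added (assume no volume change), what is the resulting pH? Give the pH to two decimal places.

pH = 4.75

After neutralization: n((CH3)3CCOOH) = 0.572 mol, n((CH3)3CCOO-) = 0.317 mol.
pH = pKa + log([A⁻]/[HA]) = 5.01 + log(0.317/0.572) = 5.01 -0.256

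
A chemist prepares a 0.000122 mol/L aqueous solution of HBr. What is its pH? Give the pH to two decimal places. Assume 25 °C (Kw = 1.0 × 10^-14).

pH = 3.91

HBr is a strong acid and dissociates completely, so [H+] = 0.000122 M.
pH = -log(0.000122) = 3.91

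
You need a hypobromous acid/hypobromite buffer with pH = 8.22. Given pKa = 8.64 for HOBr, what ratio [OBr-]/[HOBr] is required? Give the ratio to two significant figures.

ratio = 0.38

pH = pKa + log(r) ⇒ log(r) = 8.22 − 8.64 = -0.42
r = [OBr-]/[HOBr] = 10^(-0.42) = 0.38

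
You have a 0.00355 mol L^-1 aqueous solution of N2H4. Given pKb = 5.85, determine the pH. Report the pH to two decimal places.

N2H4 + H2O ⇌ N2H5+ + OH-
Kb = 10^(−5.85) = 1.41 × 10^-6
From the ICE table, Kb = [OH-]²/(0.00355 − [OH-]) = 1.41 × 10^-6.
Assume [OH-] ≪ 0.00355: [OH-] ≈ √(1.41 × 10^-6 × 0.00355) = 7.07 × 10^-5 M
pOH = −log(7.07 × 10^-5) = 4.15; pH = 14.00 − 4.15 = 9.85

pH = 9.85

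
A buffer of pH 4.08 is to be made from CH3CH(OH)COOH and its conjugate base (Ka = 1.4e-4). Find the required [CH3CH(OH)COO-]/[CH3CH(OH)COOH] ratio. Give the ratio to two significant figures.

ratio = 1.7

pKa = -log(1.4 × 10^-4) = 3.854
pH = pKa + log(r) ⇒ log(r) = 4.08 − 3.854 = +0.226
r = [CH3CH(OH)COO-]/[CH3CH(OH)COOH] = 10^(+0.226) = 1.68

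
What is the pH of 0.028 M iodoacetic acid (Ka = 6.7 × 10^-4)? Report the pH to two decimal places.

ICH2COOH ⇌ ICH2COO- + H+
Let x = [H+] at equilibrium. Ka = x²/(0.028 − x).
x is not negligible relative to C₀; solve x² + 0.00067·x − 1.88e-05 = 0.
x = (−Ka + √(Ka² + 4·Ka·C₀))/2 = 4.01 × 10^-3 M
pH = −log[H+] = −log(4.01 × 10^-3) = 2.40

pH = 2.40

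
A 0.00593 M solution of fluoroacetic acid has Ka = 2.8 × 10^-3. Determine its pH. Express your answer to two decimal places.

pH = 2.54

FCH2COOH ⇌ FCH2COO- + H+
Let x = [H+] at equilibrium. Ka = x²/(0.00593 − x).
x is not negligible relative to C₀; solve x² + 0.0028·x − 1.66e-05 = 0.
x = (−Ka + √(Ka² + 4·Ka·C₀))/2 = 2.91 × 10^-3 M
pH = −log(2.91 × 10^-3) = 2.54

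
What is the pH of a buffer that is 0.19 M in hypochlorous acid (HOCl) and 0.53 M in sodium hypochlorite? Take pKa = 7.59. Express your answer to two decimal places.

pH = 8.04

Henderson–Hasselbalch: pH = pKa + log([OCl-]/[HOCl]) = 7.59 + log(0.53/0.19)
pH = 7.59 + (+0.446) = 8.04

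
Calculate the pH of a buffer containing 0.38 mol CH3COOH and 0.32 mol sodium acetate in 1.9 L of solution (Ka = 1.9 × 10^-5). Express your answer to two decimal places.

pKa = −log(1.9 × 10^-5) = 4.721
Using pH = pKa + log([base]/[acid]) with [base]/[acid] = 0.32/0.38:
pH = 4.721 + (-0.075) = 4.65

pH = 4.65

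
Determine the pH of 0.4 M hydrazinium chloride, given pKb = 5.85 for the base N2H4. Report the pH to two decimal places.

N2H5+ is the conjugate acid of the weak base N2H4.
Kb = 10^(−5.85) = 1.41 × 10^-6
Ka = Kw/Kb = 1.0×10^-14 / 1.41 × 10^-6 = 7.09 × 10^-9
Ka = x²/(0.4 − x) = 7.09 × 10^-9
Neglecting x in the denominator: x = √(7.09 × 10^-9 × 0.4) = 5.33 × 10^-5 M
(x/C₀ = 0.013% < 5%, so the approximation holds.)
pH = −log[H+] = −log(5.33 × 10^-5) = 4.27

pH = 4.27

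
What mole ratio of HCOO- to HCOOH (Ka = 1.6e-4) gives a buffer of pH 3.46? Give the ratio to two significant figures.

pKa = -log(1.6 × 10^-4) = 3.796
pH = pKa + log(r) ⇒ log(r) = 3.46 − 3.796 = -0.336
r = [HCOO-]/[HCOOH] = 10^(-0.336) = 0.461

ratio = 0.46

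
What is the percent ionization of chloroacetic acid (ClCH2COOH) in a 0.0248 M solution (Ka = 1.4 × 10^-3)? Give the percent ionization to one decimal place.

21.1%

ClCH2COOH ⇌ ClCH2COO- + H+; let x = [H+] at equilibrium.
Ka = x²/(C₀ − x); solving the quadratic gives x = 5.23 × 10^-3 M.
% ionization = x/C₀ × 100% = 5.23 × 10^-3/0.0248 × 100% = 21.1%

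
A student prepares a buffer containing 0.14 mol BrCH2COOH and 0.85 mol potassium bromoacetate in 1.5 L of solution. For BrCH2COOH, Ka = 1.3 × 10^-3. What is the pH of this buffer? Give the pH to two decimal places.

pKa = −log(1.3 × 10^-3) = 2.886
Using pH = pKa + log([base]/[acid]) with [base]/[acid] = 0.85/0.14:
pH = 2.886 + (+0.783) = 3.67

pH = 3.67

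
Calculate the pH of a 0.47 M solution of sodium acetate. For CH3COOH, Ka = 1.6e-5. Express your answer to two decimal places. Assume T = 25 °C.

CH3COO- is the conjugate base of the weak acid CH3COOH.
Kb = Kw/Ka = 1.0×10^-14 / 1.6 × 10^-5 = 6.25 × 10^-10
Let x = [OH-] at equilibrium. Kb = x²/(0.47 − x).
Neglecting x in the denominator: x = √(6.25 × 10^-10 × 0.47) = 1.71 × 10^-5 M
pOH = −log(1.71 × 10^-5) = 4.77; pH = 14.00 − 4.77 = 9.23

pH = 9.23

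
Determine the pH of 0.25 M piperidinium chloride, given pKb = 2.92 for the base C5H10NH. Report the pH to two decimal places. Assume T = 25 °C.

pH = 5.84

C5H10NH2+ is the conjugate acid of the weak base C5H10NH.
Kb = 10^(−2.92) = 1.20 × 10^-3
Ka = Kw/Kb = 1.0×10^-14 / 1.20 × 10^-3 = 8.33 × 10^-12
Ka = [H+]²/(0.25 − [H+]) = 8.33 × 10^-12
Neglecting [H+] in the denominator: [H+] = √(8.33 × 10^-12 × 0.25) = 1.44 × 10^-6 M
([H+]/C₀ = 0.00058% < 5%, so the approximation holds.)
pH = −log[H+] = −log(1.44 × 10^-6) = 5.84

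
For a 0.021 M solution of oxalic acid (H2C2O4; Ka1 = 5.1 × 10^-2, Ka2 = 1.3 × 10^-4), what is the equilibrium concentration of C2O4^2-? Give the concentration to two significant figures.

First ionization gives [H+] ≈ [HC2O4-] = 1.60 × 10^-2 M.
Second step: Ka2 = [H+][C2O4^2-]/[HC2O4-] ≈ [C2O4^2-] (since [H+] ≈ [HC2O4-]).
So [C2O4^2-] ≈ Ka2.

1.3 × 10^-4 M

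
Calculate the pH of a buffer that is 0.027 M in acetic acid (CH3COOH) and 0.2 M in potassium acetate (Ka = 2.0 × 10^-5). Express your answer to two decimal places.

pKa = −log(2.0 × 10^-5) = 4.699
pH = pKa + log([A⁻]/[HA]) = 4.699 + log(0.2/0.027)
pH = 4.699 + (+0.870) = 5.57

pH = 5.57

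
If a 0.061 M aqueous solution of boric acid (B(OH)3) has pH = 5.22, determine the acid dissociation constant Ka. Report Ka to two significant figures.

Ka = 6.0 × 10^-10

[H+] = 10^(-5.22) = 6.03 × 10^-6 M
At equilibrium [HA] = 0.061 − 6.03 × 10^-6 = 6.10 × 10^-2 M
Ka = [H+][A-]/[HA] = (6.03 × 10^-6)² / 6.10 × 10^-2 = 6.0 × 10^-10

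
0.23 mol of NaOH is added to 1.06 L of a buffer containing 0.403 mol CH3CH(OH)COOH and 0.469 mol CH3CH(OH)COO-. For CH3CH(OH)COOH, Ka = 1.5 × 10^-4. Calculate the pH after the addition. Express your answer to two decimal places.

pH = 4.43

After neutralization: n(CH3CH(OH)COOH) = 0.173 mol, n(CH3CH(OH)COO-) = 0.699 mol.
pKa = −log(1.5 × 10^-4) = 3.824
Henderson–Hasselbalch with mole ratio 0.699/0.173: pH = 3.824 + (+0.606)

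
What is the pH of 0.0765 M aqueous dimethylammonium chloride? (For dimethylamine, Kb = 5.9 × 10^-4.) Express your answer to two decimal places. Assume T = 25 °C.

pH = 5.94

(CH3)2NH2+ is the conjugate acid of the weak base (CH3)2NH.
Ka = Kw/Kb = 1.0×10^-14 / 5.9 × 10^-4 = 1.69 × 10^-11
From the ICE table, Ka = [H+]²/(0.0765 − [H+]) = 1.69 × 10^-11.
Neglecting [H+] in the denominator: [H+] = √(1.69 × 10^-11 × 0.0765) = 1.14 × 10^-6 M
pH = −log[H+] = −log(1.14 × 10^-6) = 5.94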